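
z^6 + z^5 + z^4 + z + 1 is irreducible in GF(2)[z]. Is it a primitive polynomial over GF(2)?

Yes

Write f(z) = z^6 + z^5 + z^4 + z + 1.
|GF(2^6)^×| = 2^6 − 1 = 63. Prime factorization: 63 = 3^2·7.
f is primitive ⇔ z has order 63 in GF(2)[z]/(f), i.e. z^(63/q) ≠ 1 for each prime q | 63.
z^(21) mod f = z^4 + z^3 + 1.
z^(9) mod f = z^5 + z^2 + z + 1.
None equal 1, so z has full order 63; f is primitive.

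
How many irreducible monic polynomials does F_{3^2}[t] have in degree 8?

5380020

The number of monic irreducibles of degree 8 over GF(9) is (1/8)·Σ_{d∣8} μ(8/d) 9^d.
Divisors of 8: 1, 2, 4, 8; μ(8/d) for each: 0, 0, -1, 1.
Σ = − 9^4 + 9^8 = 43040160.
N = 43040160/8 = 5380020.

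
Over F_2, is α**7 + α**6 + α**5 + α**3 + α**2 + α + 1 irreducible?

Write m(α) = α**7 + α**6 + α**5 + α**3 + α**2 + α + 1.
Check for roots in F_2: m(0) = 1; m(1) = 1.
No roots, so no linear factors.
Monic irreducibles of degree 2 over GF(2): α**2 + α + 1.
None of them divide m (all give nonzero remainder).
Monic irreducibles of degree 3 over GF(2): α**3 + α + 1, α**3 + α**2 + 1.
None of them divide m (all give nonzero remainder).
No irreducible factor of degree ≤ 3 exists, so m is irreducible over GF(2).

Yes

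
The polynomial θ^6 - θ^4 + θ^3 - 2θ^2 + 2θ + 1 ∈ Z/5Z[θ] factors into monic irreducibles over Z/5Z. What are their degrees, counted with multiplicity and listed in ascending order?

Write f(θ) = θ^6 - θ^4 + θ^3 - 2θ^2 + 2θ + 1.
Roots in Z/5Z: f(0) = 1; f(1) = 2; f(2) = 3; f(3) = 4; f(4) = 1.
Complete factorization: f(θ) = (θ^6 - θ^4 + θ^3 - 2θ^2 + 2θ + 1).
Factor degrees with multiplicity: 6 = 6.

6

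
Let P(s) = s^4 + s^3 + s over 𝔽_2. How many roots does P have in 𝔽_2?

Evaluate at each of the 2 elements of 𝔽_2:
P(0) = 0 → root; P(1) = 1.
Roots: {0}.

1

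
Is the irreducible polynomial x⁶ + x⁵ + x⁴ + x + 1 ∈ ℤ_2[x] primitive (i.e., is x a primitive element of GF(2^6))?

Write f(x) = x⁶ + x⁵ + x⁴ + x + 1.
|GF(2^6)^×| = 2^6 − 1 = 63. Prime factorization: 63 = 3^2·7.
f is primitive ⇔ x has order 63 in GF(2)[x]/(f), i.e. x^(63/q) ≠ 1 for each prime q | 63.
x^(21) mod f = x⁴ + x³ + 1.
x^(9) mod f = x⁵ + x² + x + 1.
None equal 1, so x has full order 63; f is primitive.

Yes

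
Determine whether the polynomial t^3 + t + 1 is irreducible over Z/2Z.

Yes

Write h(t) = t^3 + t + 1.
Check for roots in Z/2Z: h(0) = 1; h(1) = 1.
No roots. A degree-3 polynomial over a field with no linear factor is irreducible.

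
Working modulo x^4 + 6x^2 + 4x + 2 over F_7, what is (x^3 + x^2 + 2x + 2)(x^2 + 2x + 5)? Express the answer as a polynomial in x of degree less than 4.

3x^3 + 3x^2 + 4

Multiply in F_7[x]: (x^3 + x^2 + 2x + 2)·(x^2 + 2x + 5) = x^5 + 3x^4 + 2x^3 + 4x^2 + 3.
Reduce using x^4 ≡ x^2 + 3x + 5 (mod x^4 + 6x^2 + 4x + 2).
Reduced: 3x^3 + 3x^2 + 4.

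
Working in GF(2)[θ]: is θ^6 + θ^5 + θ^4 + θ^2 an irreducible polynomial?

No

Write P(θ) = θ^6 + θ^5 + θ^4 + θ^2.
Check for roots in GF(2): P(0) = 0 → root; P(1) = 0 → root.
P(0) = 0, so (θ) divides P(θ); P is reducible.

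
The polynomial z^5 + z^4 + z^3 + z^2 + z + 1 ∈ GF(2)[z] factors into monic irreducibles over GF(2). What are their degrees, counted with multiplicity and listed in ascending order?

1, 2, 2

Write f(z) = z^5 + z^4 + z^3 + z^2 + z + 1.
Roots in GF(2): f(0) = 1; f(1) = 0 → root.
Linear factors from roots: (z + 1).
Complete factorization: f(z) = (z + 1)·(z^2 + z + 1)^2.
Factor degrees with multiplicity: 1 + 2 + 2 = 5.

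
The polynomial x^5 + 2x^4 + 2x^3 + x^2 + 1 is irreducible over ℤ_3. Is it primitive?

Write f(x) = x^5 + 2x^4 + 2x^3 + x^2 + 1.
|GF(3^5)^×| = 3^5 − 1 = 242. Prime factorization: 242 = 2·11^2.
f is primitive ⇔ x has order 242 in GF(3)[x]/(f), i.e. x^(242/q) ≠ 1 for each prime q | 242.
x^(121) mod f = 2.
x^(22) mod f = x^4 + x^3 + x^2 + 1.
None equal 1, so x has full order 242; f is primitive.

Yes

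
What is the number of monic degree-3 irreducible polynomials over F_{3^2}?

The number of monic irreducibles of degree 3 over GF(9) is (1/3)·Σ_{d∣3} μ(3/d) 9^d.
Divisors of 3: 1, 3; μ(3/d) for each: -1, 1.
Σ = − 9^1 + 9^3 = 720.
N = 720/3 = 240.

240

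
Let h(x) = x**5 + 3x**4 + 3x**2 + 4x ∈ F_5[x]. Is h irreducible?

No

Check for roots in F_5: h(0) = 0 → root; h(1) = 1; h(2) = 0 → root; h(3) = 0 → root; h(4) = 1.
h(0) = 0, so (x) divides h(x); h is reducible.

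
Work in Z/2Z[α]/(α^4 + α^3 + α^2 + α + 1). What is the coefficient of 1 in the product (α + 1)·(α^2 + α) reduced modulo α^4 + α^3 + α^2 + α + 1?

0

Multiply in Z/2Z[α]: (α + 1)·(α^2 + α) = α^3 + α.
Reduced: α^3 + α.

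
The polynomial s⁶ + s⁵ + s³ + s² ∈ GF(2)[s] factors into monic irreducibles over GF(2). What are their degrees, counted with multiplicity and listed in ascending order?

Write f(s) = s⁶ + s⁵ + s³ + s².
Roots in GF(2): f(0) = 0 → root; f(1) = 0 → root.
Linear factors from roots: (s), (s + 1).
Complete factorization: f(s) = (s)^2·(s + 1)^2·(s² + s + 1).
Factor degrees with multiplicity: 1 + 1 + 1 + 1 + 2 = 6.

1, 1, 1, 1, 2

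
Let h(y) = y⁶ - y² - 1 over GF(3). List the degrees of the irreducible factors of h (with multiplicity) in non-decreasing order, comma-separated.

3, 3

Roots in GF(3): h(0) = 2; h(1) = 2; h(2) = 2.
Complete factorization: h(y) = (y³ + y² - y + 1)·(y³ - y² - y - 1).
Factor degrees with multiplicity: 3 + 3 = 6.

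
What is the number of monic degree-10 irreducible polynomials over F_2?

The number of monic irreducibles of degree 10 over GF(2) is (1/10)·Σ_{d∣10} μ(10/d) 2^d.
Divisors of 10: 1, 2, 5, 10; μ(10/d) for each: 1, -1, -1, 1.
Σ = 2^1 − 2^2 − 2^5 + 2^10 = 990.
N = 990/10 = 99.

99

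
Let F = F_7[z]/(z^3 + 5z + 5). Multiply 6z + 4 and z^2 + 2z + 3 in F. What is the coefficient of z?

Multiply in F_7[z]: (6z + 4)·(z^2 + 2z + 3) = 6z^3 + 2z^2 + 5z + 5.
Reduce using z^3 ≡ 2z + 2 (mod z^3 + 5z + 5).
Reduced: 2z^2 + 3z + 3.

3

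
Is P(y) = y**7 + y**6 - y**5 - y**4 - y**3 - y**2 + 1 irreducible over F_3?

Check for roots in F_3: P(0) = 1; P(1) = 2; P(2) = 1.
No roots, so no linear factors.
Monic irreducibles of degree 2 over GF(3): y**2 + 1, y**2 + y - 1, y**2 - y - 1.
None of them divide P (all give nonzero remainder).
Degree-3 irreducible divisors: test the 8 monic irreducibles of degree 3 over GF(3).
None of them divide P (all give nonzero remainder).
No irreducible factor of degree ≤ 3 exists, so P is irreducible over GF(3).

Yes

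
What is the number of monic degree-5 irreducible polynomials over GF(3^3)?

x^(27^5) − x is the product of all monic irreducibles of degree dividing 5; Möbius inversion gives N = (1/5) Σ μ(5/d)·27^d.
Divisors of 5: 1, 5; μ(5/d) for each: -1, 1.
Σ = − 27^1 + 27^5 = 14348880.
N = 14348880/5 = 2869776.

2869776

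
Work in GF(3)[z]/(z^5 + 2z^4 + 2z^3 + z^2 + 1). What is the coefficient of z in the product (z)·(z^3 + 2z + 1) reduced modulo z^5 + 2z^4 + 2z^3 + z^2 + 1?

1

Multiply in GF(3)[z]: (z)·(z^3 + 2z + 1) = z^4 + 2z^2 + z.
Reduced: z^4 + 2z^2 + z.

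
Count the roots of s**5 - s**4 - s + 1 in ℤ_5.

Write h(s) = s**5 - s**4 - s + 1.
Evaluate at each of the 5 elements of ℤ_5:
h(0) = 1; h(1) = 0 → root; h(2) = 0 → root; h(3) = 0 → root; h(4) = 0 → root.
Roots: {1, 2, 3, 4}.

4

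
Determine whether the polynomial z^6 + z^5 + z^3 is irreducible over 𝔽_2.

Write f(z) = z^6 + z^5 + z^3.
Check for roots in 𝔽_2: f(0) = 0 → root; f(1) = 1.
f(0) = 0, so (z) divides f(z); f is reducible.

No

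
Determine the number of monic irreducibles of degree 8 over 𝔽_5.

48750

x^(5^8) − x is the product of all monic irreducibles of degree dividing 8; Möbius inversion gives N = (1/8) Σ μ(8/d)·5^d.
Divisors of 8: 1, 2, 4, 8; μ(8/d) for each: 0, 0, -1, 1.
Σ = − 5^4 + 5^8 = 390000.
N = 390000/8 = 48750.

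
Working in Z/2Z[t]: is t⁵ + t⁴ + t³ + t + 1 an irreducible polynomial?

Yes

Write h(t) = t⁵ + t⁴ + t³ + t + 1.
Check for roots in Z/2Z: h(0) = 1; h(1) = 1.
No roots, so no linear factors.
Monic irreducibles of degree 2 over GF(2): t² + t + 1.
None of them divide h (all give nonzero remainder).
No irreducible factor of degree ≤ 2 exists, so h is irreducible over GF(2).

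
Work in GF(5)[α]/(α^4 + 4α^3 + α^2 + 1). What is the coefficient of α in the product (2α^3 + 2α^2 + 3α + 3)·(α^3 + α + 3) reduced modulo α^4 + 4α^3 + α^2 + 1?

Multiply in GF(5)[α]: (2α^3 + 2α^2 + 3α + 3)·(α^3 + α + 3) = 2α^6 + 2α^5 + α^3 + 4α^2 + 2α + 4.
Reduce using α^4 ≡ α^3 + 4α^2 + 4 (mod α^4 + 4α^3 + α^2 + 1).
Reduced: 4α^3 + 3α + 2.

3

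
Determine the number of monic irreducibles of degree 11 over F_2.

186

Gauss's count: N_{2}(11) = (1/11) Σ_{d|11} μ(11/d)·2^d.
Divisors of 11: 1, 11; μ(11/d) for each: -1, 1.
Σ = − 2^1 + 2^11 = 2046.
N = 2046/11 = 186.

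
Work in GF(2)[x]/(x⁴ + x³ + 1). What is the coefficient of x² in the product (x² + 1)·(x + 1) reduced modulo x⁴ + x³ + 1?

1

Multiply in GF(2)[x]: (x² + 1)·(x + 1) = x³ + x² + x + 1.
Reduced: x³ + x² + x + 1.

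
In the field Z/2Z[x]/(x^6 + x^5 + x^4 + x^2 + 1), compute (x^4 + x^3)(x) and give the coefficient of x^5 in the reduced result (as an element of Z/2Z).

Multiply in Z/2Z[x]: (x^4 + x^3)·(x) = x^5 + x^4.
Reduced: x^5 + x^4.

1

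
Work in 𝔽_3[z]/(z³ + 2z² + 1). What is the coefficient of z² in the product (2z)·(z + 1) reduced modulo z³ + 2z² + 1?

2

Multiply in 𝔽_3[z]: (2z)·(z + 1) = 2z² + 2z.
Reduced: 2z² + 2z.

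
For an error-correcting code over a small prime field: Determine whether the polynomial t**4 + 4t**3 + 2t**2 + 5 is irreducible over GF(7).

Write g(t) = t**4 + 4t**3 + 2t**2 + 5.
Check for roots in GF(7): g(0) = 5; g(1) = 5; g(2) = 5; g(3) = 2; g(4) = 3; g(5) = 4; g(6) = 4.
No roots, so no linear factors.
Degree-2 irreducible divisors: test the 21 monic irreducibles of degree 2 over GF(7).
None of them divide g (all give nonzero remainder).
No irreducible factor of degree ≤ 2 exists, so g is irreducible over GF(7).

Yes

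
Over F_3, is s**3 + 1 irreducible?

Write P(s) = s**3 + 1.
Check for roots in F_3: P(0) = 1; P(1) = 2; P(2) = 0 → root.
P(2) = 0, so (s − 2) divides P(s); P is reducible.

No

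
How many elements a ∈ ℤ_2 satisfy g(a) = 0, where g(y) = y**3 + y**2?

2

Evaluate at each of the 2 elements of ℤ_2:
g(0) = 0 → root; g(1) = 0 → root.
Roots: {0, 1}.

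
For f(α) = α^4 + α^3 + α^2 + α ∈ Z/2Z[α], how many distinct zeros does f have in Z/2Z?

Evaluate at each of the 2 elements of Z/2Z:
f(0) = 0 → root; f(1) = 0 → root.
Roots: {0, 1}.

2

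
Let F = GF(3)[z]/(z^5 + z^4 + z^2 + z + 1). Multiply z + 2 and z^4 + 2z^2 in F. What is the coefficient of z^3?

2

Multiply in GF(3)[z]: (z + 2)·(z^4 + 2z^2) = z^5 + 2z^4 + 2z^3 + z^2.
Reduce using z^5 ≡ 2z^4 + 2z^2 + 2z + 2 (mod z^5 + z^4 + z^2 + z + 1).
Reduced: z^4 + 2z^3 + 2z + 2.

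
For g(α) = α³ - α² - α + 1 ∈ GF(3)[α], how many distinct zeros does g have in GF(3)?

2

Evaluate at each of the 3 elements of GF(3):
g(0) = 1; g(1) = 0 → root; g(2) = 0 → root.
Roots: {1, 2}.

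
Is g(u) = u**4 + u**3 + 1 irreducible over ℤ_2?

Yes

Check for roots in ℤ_2: g(0) = 1; g(1) = 1.
No roots, so no linear factors.
Monic irreducibles of degree 2 over GF(2): u**2 + u + 1.
None of them divide g (all give nonzero remainder).
No irreducible factor of degree ≤ 2 exists, so g is irreducible over GF(2).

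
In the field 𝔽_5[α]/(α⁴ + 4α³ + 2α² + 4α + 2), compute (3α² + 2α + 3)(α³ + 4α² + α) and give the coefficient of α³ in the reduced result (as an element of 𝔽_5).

Multiply in 𝔽_5[α]: (3α² + 2α + 3)·(α³ + 4α² + α) = 3α⁵ + 4α⁴ + 4α³ + 4α² + 3α.
Reduce using α⁴ ≡ α³ + 3α² + α + 3 (mod α⁴ + 4α³ + 2α² + 4α + 2).
Reduced: 3α² + 4α + 1.

0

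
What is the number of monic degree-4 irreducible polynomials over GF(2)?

Gauss's count: N_{2}(4) = (1/4) Σ_{d|4} μ(4/d)·2^d.
Divisors of 4: 1, 2, 4; μ(4/d) for each: 0, -1, 1.
Σ = − 2^2 + 2^4 = 12.
N = 12/4 = 3.

3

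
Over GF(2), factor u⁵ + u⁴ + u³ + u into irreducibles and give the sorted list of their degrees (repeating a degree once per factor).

1, 1, 3

Write g(u) = u⁵ + u⁴ + u³ + u.
Roots in GF(2): g(0) = 0 → root; g(1) = 0 → root.
Linear factors from roots: (u), (u + 1).
Complete factorization: g(u) = (u)·(u + 1)·(u³ + u + 1).
Factor degrees with multiplicity: 1 + 1 + 3 = 5.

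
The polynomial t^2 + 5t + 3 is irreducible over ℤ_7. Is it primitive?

Write f(t) = t^2 + 5t + 3.
|GF(7^2)^×| = 7^2 − 1 = 48. Prime factorization: 48 = 2^4·3.
f is primitive ⇔ t has order 48 in GF(7)[t]/(f), i.e. t^(48/q) ≠ 1 for each prime q | 48.
t^(24) mod f = 6.
t^(16) mod f = 2.
None equal 1, so t has full order 48; f is primitive.

Yes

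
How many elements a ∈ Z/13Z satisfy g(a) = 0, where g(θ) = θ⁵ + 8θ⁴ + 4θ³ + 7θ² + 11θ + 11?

Evaluate at each of the 13 elements of Z/13Z:
g(0) = 11; g(1) = 3; g(2) = 6; g(3) = 1; g(4) = 11; g(5) = 0 → root; g(6) = 6; g(7) = 1; g(8) = 11; g(9) = 2; g(10) = 0 → root; g(11) = 3; g(12) = 10.
Roots: {5, 10}.

2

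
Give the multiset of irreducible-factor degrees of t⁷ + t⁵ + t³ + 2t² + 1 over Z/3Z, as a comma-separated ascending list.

1, 1, 2, 3

Write h(t) = t⁷ + t⁵ + t³ + 2t² + 1.
Roots in Z/3Z: h(0) = 1; h(1) = 0 → root; h(2) = 0 → root.
Linear factors from roots: (t + 2), (t + 1).
Complete factorization: h(t) = (t + 1)·(t + 2)·(t² + t + 2)·(t³ + 2t² + t + 1).
Factor degrees with multiplicity: 1 + 1 + 2 + 3 = 7.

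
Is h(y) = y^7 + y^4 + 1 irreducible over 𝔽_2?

Check for roots in 𝔽_2: h(0) = 1; h(1) = 1.
No roots, so no linear factors.
Monic irreducibles of degree 2 over GF(2): y^2 + y + 1.
None of them divide h (all give nonzero remainder).
Monic irreducibles of degree 3 over GF(2): y^3 + y + 1, y^3 + y^2 + 1.
None of them divide h (all give nonzero remainder).
No irreducible factor of degree ≤ 3 exists, so h is irreducible over GF(2).

Yes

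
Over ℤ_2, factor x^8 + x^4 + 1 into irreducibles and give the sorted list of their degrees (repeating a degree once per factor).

2, 2, 2, 2

Write f(x) = x^8 + x^4 + 1.
Roots in ℤ_2: f(0) = 1; f(1) = 1.
Complete factorization: f(x) = (x^2 + x + 1)^4.
Factor degrees with multiplicity: 2 + 2 + 2 + 2 = 8.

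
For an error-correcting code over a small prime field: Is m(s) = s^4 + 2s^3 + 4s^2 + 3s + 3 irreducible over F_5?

Check for roots in F_5: m(0) = 3; m(1) = 3; m(2) = 2; m(3) = 3; m(4) = 3.
No roots, so no linear factors.
Degree-2 irreducible divisors: test the 10 monic irreducibles of degree 2 over GF(5).
None of them divide m (all give nonzero remainder).
No irreducible factor of degree ≤ 2 exists, so m is irreducible over GF(5).

Yes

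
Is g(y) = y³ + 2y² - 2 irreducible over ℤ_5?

Yes

Check for roots in ℤ_5: g(0) = 3; g(1) = 1; g(2) = 4; g(3) = 3; g(4) = 4.
No roots. A degree-3 polynomial over a field with no linear factor is irreducible.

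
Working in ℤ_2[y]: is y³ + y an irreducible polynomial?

No

Write g(y) = y³ + y.
Check for roots in ℤ_2: g(0) = 0 → root; g(1) = 0 → root.
g(0) = 0, so (y) divides g(y); g is reducible.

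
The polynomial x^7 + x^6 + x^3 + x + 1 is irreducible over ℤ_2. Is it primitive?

Write f(x) = x^7 + x^6 + x^3 + x + 1.
|GF(2^7)^×| = 2^7 − 1 = 127. Prime factorization: 127 = 127.
f is primitive ⇔ x has order 127 in GF(2)[x]/(f), i.e. x^(127/q) ≠ 1 for each prime q | 127.
x^(1) mod f = x.
None equal 1, so x has full order 127; f is primitive.

Yes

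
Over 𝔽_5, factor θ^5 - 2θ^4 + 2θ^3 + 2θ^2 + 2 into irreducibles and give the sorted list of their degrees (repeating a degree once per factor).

Write f(θ) = θ^5 - 2θ^4 + 2θ^3 + 2θ^2 + 2.
Roots in 𝔽_5: f(0) = 2; f(1) = 0 → root; f(2) = 1; f(3) = 0 → root; f(4) = 4.
Linear factors from roots: (θ - 1), (θ + 2).
Complete factorization: f(θ) = (θ - 1)·(θ + 2)^2·(θ^2 + 2).
Factor degrees with multiplicity: 1 + 1 + 1 + 2 = 5.

1, 1, 1, 2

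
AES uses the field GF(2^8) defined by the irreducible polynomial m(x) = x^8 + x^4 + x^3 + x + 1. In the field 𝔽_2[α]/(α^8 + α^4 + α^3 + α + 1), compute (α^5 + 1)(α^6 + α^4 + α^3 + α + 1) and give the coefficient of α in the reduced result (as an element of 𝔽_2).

1

Multiply in 𝔽_2[α]: (α^5 + 1)·(α^6 + α^4 + α^3 + α + 1) = α^11 + α^9 + α^8 + α^5 + α^4 + α^3 + α + 1.
Reduce using α^8 ≡ α^4 + α^3 + α + 1 (mod α^8 + α^4 + α^3 + α + 1).
Reduced: α^7 + α^6 + α^3 + α^2 + α.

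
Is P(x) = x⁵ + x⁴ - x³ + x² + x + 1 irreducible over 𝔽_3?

Check for roots in 𝔽_3: P(0) = 1; P(1) = 1; P(2) = 2.
No roots, so no linear factors.
Monic irreducibles of degree 2 over GF(3): x² + 1, x² + x - 1, x² - x - 1.
None of them divide P (all give nonzero remainder).
No irreducible factor of degree ≤ 2 exists, so P is irreducible over GF(3).

Yes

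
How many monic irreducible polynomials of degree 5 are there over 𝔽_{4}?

By the necklace-counting formula, N_4(5) = (1/5) Σ_{d|5} μ(5/d)·4^d.
Divisors of 5: 1, 5; μ(5/d) for each: -1, 1.
Σ = − 4^1 + 4^5 = 1020.
N = 1020/5 = 204.

204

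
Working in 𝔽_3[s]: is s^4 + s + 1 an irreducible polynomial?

Write f(s) = s^4 + s + 1.
Check for roots in 𝔽_3: f(0) = 1; f(1) = 0 → root; f(2) = 1.
f(1) = 0, so (s − 1) divides f(s); f is reducible.

No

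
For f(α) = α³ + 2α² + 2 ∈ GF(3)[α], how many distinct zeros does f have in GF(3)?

1

Evaluate at each of the 3 elements of GF(3):
f(0) = 2; f(1) = 2; f(2) = 0 → root.
Roots: {2}.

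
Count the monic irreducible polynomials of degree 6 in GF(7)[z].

Gauss's count: N_{7}(6) = (1/6) Σ_{d|6} μ(6/d)·7^d.
Divisors of 6: 1, 2, 3, 6; μ(6/d) for each: 1, -1, -1, 1.
Σ = 7^1 − 7^2 − 7^3 + 7^6 = 117264.
N = 117264/6 = 19544.

19544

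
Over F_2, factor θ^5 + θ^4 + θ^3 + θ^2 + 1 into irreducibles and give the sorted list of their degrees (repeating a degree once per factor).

5

Write f(θ) = θ^5 + θ^4 + θ^3 + θ^2 + 1.
Roots in F_2: f(0) = 1; f(1) = 1.
Complete factorization: f(θ) = (θ^5 + θ^4 + θ^3 + θ^2 + 1).
Factor degrees with multiplicity: 5 = 5.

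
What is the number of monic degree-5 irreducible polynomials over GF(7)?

3360

x^(7^5) − x is the product of all monic irreducibles of degree dividing 5; Möbius inversion gives N = (1/5) Σ μ(5/d)·7^d.
Divisors of 5: 1, 5; μ(5/d) for each: -1, 1.
Σ = − 7^1 + 7^5 = 16800.
N = 16800/5 = 3360.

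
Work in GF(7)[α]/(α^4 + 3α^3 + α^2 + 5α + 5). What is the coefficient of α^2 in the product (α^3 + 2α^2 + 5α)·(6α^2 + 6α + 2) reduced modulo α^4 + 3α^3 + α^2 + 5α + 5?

4

Multiply in GF(7)[α]: (α^3 + 2α^2 + 5α)·(6α^2 + 6α + 2) = 6α^5 + 4α^4 + 2α^3 + 6α^2 + 3α.
Reduce using α^4 ≡ 4α^3 + 6α^2 + 2α + 2 (mod α^4 + 3α^3 + α^2 + 5α + 5).
Reduced: 3α^3 + 4α^2 + α.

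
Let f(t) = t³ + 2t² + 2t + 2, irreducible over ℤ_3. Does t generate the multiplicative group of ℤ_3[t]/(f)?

|GF(3^3)^×| = 3^3 − 1 = 26. Prime factorization: 26 = 2·13.
f is primitive ⇔ t has order 26 in GF(3)[t]/(f), i.e. t^(26/q) ≠ 1 for each prime q | 26.
t^(13) mod f = 1
t^(2) mod f = t².
Since t^(13) = 1, the order of t divides 13 < 26; not primitive.

No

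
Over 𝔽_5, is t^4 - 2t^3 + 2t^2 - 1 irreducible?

No

Write g(t) = t^4 - 2t^3 + 2t^2 - 1.
Check for roots in 𝔽_5: g(0) = 4; g(1) = 0 → root; g(2) = 2; g(3) = 4; g(4) = 4.
g(1) = 0, so (t − 1) divides g(t); g is reducible.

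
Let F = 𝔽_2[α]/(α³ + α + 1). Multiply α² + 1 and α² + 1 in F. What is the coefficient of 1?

Multiply in 𝔽_2[α]: (α² + 1)·(α² + 1) = α⁴ + 1.
Reduce using α³ ≡ α + 1 (mod α³ + α + 1).
Reduced: α² + α + 1.

1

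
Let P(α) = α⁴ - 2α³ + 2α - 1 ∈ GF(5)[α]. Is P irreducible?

Check for roots in GF(5): P(0) = 4; P(1) = 0 → root; P(2) = 3; P(3) = 2; P(4) = 0 → root.
P(1) = 0, so (α − 1) divides P(α); P is reducible.

No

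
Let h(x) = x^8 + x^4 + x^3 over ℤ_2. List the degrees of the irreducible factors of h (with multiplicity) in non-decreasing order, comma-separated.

1, 1, 1, 2, 3

Roots in ℤ_2: h(0) = 0 → root; h(1) = 1.
Linear factors from roots: (x).
Complete factorization: h(x) = (x)^3·(x^2 + x + 1)·(x^3 + x^2 + 1).
Factor degrees with multiplicity: 1 + 1 + 1 + 2 + 3 = 8.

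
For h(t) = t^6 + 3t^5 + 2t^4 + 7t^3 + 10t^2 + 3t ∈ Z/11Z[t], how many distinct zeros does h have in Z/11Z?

4

Evaluate at each of the 11 elements of Z/11Z:
h(0) = 0 → root; h(1) = 4; h(2) = 8; h(3) = 5; h(4) = 6; h(5) = 0 → root; h(6) = 7; h(7) = 4; h(8) = 10; h(9) = 0 → root; h(10) = 0 → root.
Roots: {0, 5, 9, 10}.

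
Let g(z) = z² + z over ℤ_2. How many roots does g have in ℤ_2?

2

Evaluate at each of the 2 elements of ℤ_2:
g(0) = 0 → root; g(1) = 0 → root.
Roots: {0, 1}.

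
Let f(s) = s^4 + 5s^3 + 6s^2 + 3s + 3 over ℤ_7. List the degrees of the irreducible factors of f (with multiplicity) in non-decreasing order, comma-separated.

4

Complete factorization: f(s) = (s^4 + 5s^3 + 6s^2 + 3s + 3).
Factor degrees with multiplicity: 4 = 4.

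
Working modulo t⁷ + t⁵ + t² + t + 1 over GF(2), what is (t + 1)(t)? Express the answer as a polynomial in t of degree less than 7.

Multiply in GF(2)[t]: (t + 1)·(t) = t² + t.
Reduced: t² + t.

t^2 + t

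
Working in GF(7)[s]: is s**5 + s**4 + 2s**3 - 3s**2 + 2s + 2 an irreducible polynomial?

Yes

Write g(s) = s**5 + s**4 + 2s**3 - 3s**2 + 2s + 2.
Check for roots in GF(7): g(0) = 2; g(1) = 5; g(2) = 2; g(3) = 2; g(4) = 5; g(5) = 3; g(6) = 2.
No roots, so no linear factors.
Degree-2 irreducible divisors: test the 21 monic irreducibles of degree 2 over GF(7).
None of them divide g (all give nonzero remainder).
No irreducible factor of degree ≤ 2 exists, so g is irreducible over GF(7).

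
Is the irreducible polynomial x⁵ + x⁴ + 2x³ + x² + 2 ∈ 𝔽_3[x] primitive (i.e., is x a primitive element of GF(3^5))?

No

Write f(x) = x⁵ + x⁴ + 2x³ + x² + 2.
|GF(3^5)^×| = 3^5 − 1 = 242. Prime factorization: 242 = 2·11^2.
f is primitive ⇔ x has order 242 in GF(3)[x]/(f), i.e. x^(242/q) ≠ 1 for each prime q | 242.
x^(121) mod f = 1
x^(22) mod f = 1
Since x^(121) = 1, the order of x divides 121 < 242; not primitive.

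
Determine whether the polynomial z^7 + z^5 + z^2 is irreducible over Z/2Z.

No

Write h(z) = z^7 + z^5 + z^2.
Check for roots in Z/2Z: h(0) = 0 → root; h(1) = 1.
h(0) = 0, so (z) divides h(z); h is reducible.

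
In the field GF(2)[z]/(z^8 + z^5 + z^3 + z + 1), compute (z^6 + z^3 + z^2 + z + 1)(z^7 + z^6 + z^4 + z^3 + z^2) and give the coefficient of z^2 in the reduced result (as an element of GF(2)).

Multiply in GF(2)[z]: (z^6 + z^3 + z^2 + z + 1)·(z^7 + z^6 + z^4 + z^3 + z^2) = z^13 + z^12 + z^9 + z^8 + z^7 + z^6 + z^5 + z^4 + z^2.
Reduce using z^8 ≡ z^5 + z^3 + z + 1 (mod z^8 + z^5 + z^3 + z + 1).
Reduced: z^7 + z^3.

0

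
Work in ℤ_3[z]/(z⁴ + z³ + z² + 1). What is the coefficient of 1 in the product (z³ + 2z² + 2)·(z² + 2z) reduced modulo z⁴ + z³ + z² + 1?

Multiply in ℤ_3[z]: (z³ + 2z² + 2)·(z² + 2z) = z⁵ + z⁴ + z³ + 2z² + z.
Reduce using z⁴ ≡ 2z³ + 2z² + 2 (mod z⁴ + z³ + z² + 1).
Reduced: 2z².

0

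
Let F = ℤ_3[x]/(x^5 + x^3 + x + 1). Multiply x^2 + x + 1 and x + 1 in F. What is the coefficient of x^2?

2

Multiply in ℤ_3[x]: (x^2 + x + 1)·(x + 1) = x^3 + 2x^2 + 2x + 1.
Reduced: x^3 + 2x^2 + 2x + 1.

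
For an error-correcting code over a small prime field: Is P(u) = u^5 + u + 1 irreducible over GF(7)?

Check for roots in GF(7): P(0) = 1; P(1) = 3; P(2) = 0 → root; P(3) = 2; P(4) = 0 → root; P(5) = 2; P(6) = 6.
P(2) = 0, so (u − 2) divides P(u); P is reducible.

No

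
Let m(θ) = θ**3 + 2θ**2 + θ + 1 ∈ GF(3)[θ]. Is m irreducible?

Check for roots in GF(3): m(0) = 1; m(1) = 2; m(2) = 1.
No roots. A degree-3 polynomial over a field with no linear factor is irreducible.

Yes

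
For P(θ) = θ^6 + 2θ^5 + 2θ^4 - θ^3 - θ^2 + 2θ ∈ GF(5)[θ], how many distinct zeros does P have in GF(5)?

2

Evaluate at each of the 5 elements of GF(5):
P(0) = 0 → root; P(1) = 0 → root; P(2) = 2; P(3) = 2; P(4) = 4.
Roots: {0, 1}.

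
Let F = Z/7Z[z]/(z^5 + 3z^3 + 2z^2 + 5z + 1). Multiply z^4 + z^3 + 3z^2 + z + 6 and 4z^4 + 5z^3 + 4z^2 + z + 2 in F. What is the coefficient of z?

Multiply in Z/7Z[z]: (z^4 + z^3 + 3z^2 + z + 6)·(4z^4 + 5z^3 + 4z^2 + z + 2) = 4z^8 + 2z^7 + 3z^5 + 2z^4 + 4z^3 + 3z^2 + z + 5.
Reduce using z^5 ≡ 4z^3 + 5z^2 + 2z + 6 (mod z^5 + 3z^3 + 2z^2 + 5z + 1).
Reduced: 5z^3 + 6z^2 + 5z + 2.

5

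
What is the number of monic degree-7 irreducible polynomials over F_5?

11160

The number of monic irreducibles of degree 7 over GF(5) is (1/7)·Σ_{d∣7} μ(7/d) 5^d.
Divisors of 7: 1, 7; μ(7/d) for each: -1, 1.
Σ = − 5^1 + 5^7 = 78120.
N = 78120/7 = 11160.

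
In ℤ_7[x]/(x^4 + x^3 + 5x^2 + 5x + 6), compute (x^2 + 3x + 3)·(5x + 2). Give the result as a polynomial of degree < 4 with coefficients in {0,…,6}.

5x^3 + 3x^2 + 6

Multiply in ℤ_7[x]: (x^2 + 3x + 3)·(5x + 2) = 5x^3 + 3x^2 + 6.
Reduced: 5x^3 + 3x^2 + 6.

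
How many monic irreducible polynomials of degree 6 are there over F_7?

19544

The number of monic irreducibles of degree 6 over GF(7) is (1/6)·Σ_{d∣6} μ(6/d) 7^d.
Divisors of 6: 1, 2, 3, 6; μ(6/d) for each: 1, -1, -1, 1.
Σ = 7^1 − 7^2 − 7^3 + 7^6 = 117264.
N = 117264/6 = 19544.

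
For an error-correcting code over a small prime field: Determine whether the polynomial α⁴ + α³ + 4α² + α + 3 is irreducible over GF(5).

No

Write g(α) = α⁴ + α³ + 4α² + α + 3.
Check for roots in GF(5): g(0) = 3; g(1) = 0 → root; g(2) = 0 → root; g(3) = 0 → root; g(4) = 1.
g(1) = 0, so (α − 1) divides g(α); g is reducible.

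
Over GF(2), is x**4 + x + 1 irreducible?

Yes

Write f(x) = x**4 + x + 1.
Check for roots in GF(2): f(0) = 1; f(1) = 1.
No roots, so no linear factors.
Monic irreducibles of degree 2 over GF(2): x**2 + x + 1.
None of them divide f (all give nonzero remainder).
No irreducible factor of degree ≤ 2 exists, so f is irreducible over GF(2).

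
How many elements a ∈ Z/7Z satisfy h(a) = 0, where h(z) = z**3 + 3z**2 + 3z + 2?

Evaluate at each of the 7 elements of Z/7Z:
h(0) = 2; h(1) = 2; h(2) = 0 → root; h(3) = 2; h(4) = 0 → root; h(5) = 0 → root; h(6) = 1.
Roots: {2, 4, 5}.

3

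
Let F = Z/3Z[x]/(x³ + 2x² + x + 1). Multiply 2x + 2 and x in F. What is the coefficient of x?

2

Multiply in Z/3Z[x]: (2x + 2)·(x) = 2x² + 2x.
Reduced: 2x² + 2x.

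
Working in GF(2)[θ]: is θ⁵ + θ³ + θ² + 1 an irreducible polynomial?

Write P(θ) = θ⁵ + θ³ + θ² + 1.
Check for roots in GF(2): P(0) = 1; P(1) = 0 → root.
P(1) = 0, so (θ − 1) divides P(θ); P is reducible.

No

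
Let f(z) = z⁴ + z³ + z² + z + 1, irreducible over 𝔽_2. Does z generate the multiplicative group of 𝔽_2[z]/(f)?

|GF(2^4)^×| = 2^4 − 1 = 15. Prime factorization: 15 = 3·5.
f is primitive ⇔ z has order 15 in GF(2)[z]/(f), i.e. z^(15/q) ≠ 1 for each prime q | 15.
z^(5) mod f = 1
z^(3) mod f = z³.
Since z^(5) = 1, the order of z divides 5 < 15; not primitive.

No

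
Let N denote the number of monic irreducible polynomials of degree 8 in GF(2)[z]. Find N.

30

Gauss's count: N_{2}(8) = (1/8) Σ_{d|8} μ(8/d)·2^d.
Divisors of 8: 1, 2, 4, 8; μ(8/d) for each: 0, 0, -1, 1.
Σ = − 2^4 + 2^8 = 240.
N = 240/8 = 30.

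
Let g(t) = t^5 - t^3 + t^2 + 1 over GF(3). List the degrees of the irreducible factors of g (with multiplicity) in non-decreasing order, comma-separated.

Roots in GF(3): g(0) = 1; g(1) = 2; g(2) = 2.
Complete factorization: g(t) = (t^5 - t^3 + t^2 + 1).
Factor degrees with multiplicity: 5 = 5.

5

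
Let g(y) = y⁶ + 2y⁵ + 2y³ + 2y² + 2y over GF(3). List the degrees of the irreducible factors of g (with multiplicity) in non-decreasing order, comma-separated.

1, 1, 1, 3

Roots in GF(3): g(0) = 0 → root; g(1) = 0 → root; g(2) = 0 → root.
Linear factors from roots: (y), (y + 2), (y + 1).
Complete factorization: g(y) = (y)·(y + 1)·(y + 2)·(y³ + 2y² + y + 1).
Factor degrees with multiplicity: 1 + 1 + 1 + 3 = 6.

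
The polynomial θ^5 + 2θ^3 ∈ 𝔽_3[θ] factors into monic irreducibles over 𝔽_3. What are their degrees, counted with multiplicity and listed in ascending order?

Write h(θ) = θ^5 + 2θ^3.
Roots in 𝔽_3: h(0) = 0 → root; h(1) = 0 → root; h(2) = 0 → root.
Linear factors from roots: (θ), (θ + 2), (θ + 1).
Complete factorization: h(θ) = (θ + 1)·(θ + 2)·(θ)^3.
Factor degrees with multiplicity: 1 + 1 + 1 + 1 + 1 = 5.

1, 1, 1, 1, 1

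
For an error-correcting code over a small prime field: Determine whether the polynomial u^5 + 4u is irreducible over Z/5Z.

Write m(u) = u^5 + 4u.
Check for roots in Z/5Z: m(0) = 0 → root; m(1) = 0 → root; m(2) = 0 → root; m(3) = 0 → root; m(4) = 0 → root.
m(0) = 0, so (u) divides m(u); m is reducible.

No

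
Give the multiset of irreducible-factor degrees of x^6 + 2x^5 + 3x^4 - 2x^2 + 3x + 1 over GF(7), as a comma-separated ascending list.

1, 1, 2, 2

Write f(x) = x^6 + 2x^5 + 3x^4 - 2x^2 + 3x + 1.
Linear factors from roots: (x - 2), (x + 2).
Complete factorization: f(x) = (x + 2)·(x - 2)·(x^2 - 3)·(x^2 + 2x + 3).
Factor degrees with multiplicity: 1 + 1 + 2 + 2 = 6.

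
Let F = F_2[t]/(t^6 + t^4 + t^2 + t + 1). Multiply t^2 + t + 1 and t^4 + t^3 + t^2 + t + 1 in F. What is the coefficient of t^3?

1

Multiply in F_2[t]: (t^2 + t + 1)·(t^4 + t^3 + t^2 + t + 1) = t^6 + t^4 + t^3 + t^2 + 1.
Reduce using t^6 ≡ t^4 + t^2 + t + 1 (mod t^6 + t^4 + t^2 + t + 1).
Reduced: t^3 + t.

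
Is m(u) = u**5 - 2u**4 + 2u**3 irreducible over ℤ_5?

No

Check for roots in ℤ_5: m(0) = 0 → root; m(1) = 1; m(2) = 1; m(3) = 0 → root; m(4) = 0 → root.
m(0) = 0, so (u) divides m(u); m is reducible.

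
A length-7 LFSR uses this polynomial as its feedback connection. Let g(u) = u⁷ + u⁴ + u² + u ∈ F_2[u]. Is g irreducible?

No

Check for roots in F_2: g(0) = 0 → root; g(1) = 0 → root.
g(0) = 0, so (u) divides g(u); g is reducible.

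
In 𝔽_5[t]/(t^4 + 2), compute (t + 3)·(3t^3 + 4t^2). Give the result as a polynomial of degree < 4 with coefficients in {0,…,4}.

Multiply in 𝔽_5[t]: (t + 3)·(3t^3 + 4t^2) = 3t^4 + 3t^3 + 2t^2.
Reduce using t^4 ≡ 3 (mod t^4 + 2).
Reduced: 3t^3 + 2t^2 + 4.

3t^3 + 2t^2 + 4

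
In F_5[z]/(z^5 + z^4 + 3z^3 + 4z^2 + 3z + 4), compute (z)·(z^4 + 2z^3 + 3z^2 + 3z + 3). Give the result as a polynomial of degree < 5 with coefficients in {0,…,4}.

Multiply in F_5[z]: (z)·(z^4 + 2z^3 + 3z^2 + 3z + 3) = z^5 + 2z^4 + 3z^3 + 3z^2 + 3z.
Reduce using z^5 ≡ 4z^4 + 2z^3 + z^2 + 2z + 1 (mod z^5 + z^4 + 3z^3 + 4z^2 + 3z + 4).
Reduced: z^4 + 4z^2 + 1.

z^4 + 4z^2 + 1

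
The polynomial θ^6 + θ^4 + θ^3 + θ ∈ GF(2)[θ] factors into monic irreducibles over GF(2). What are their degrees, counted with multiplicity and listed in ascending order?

Write h(θ) = θ^6 + θ^4 + θ^3 + θ.
Roots in GF(2): h(0) = 0 → root; h(1) = 0 → root.
Linear factors from roots: (θ), (θ + 1).
Complete factorization: h(θ) = (θ)·(θ + 1)^3·(θ^2 + θ + 1).
Factor degrees with multiplicity: 1 + 1 + 1 + 1 + 2 = 6.

1, 1, 1, 1, 2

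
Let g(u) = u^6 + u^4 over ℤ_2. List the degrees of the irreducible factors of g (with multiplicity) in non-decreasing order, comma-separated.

Roots in ℤ_2: g(0) = 0 → root; g(1) = 0 → root.
Linear factors from roots: (u), (u + 1).
Complete factorization: g(u) = (u + 1)^2·(u)^4.
Factor degrees with multiplicity: 1 + 1 + 1 + 1 + 1 + 1 = 6.

1, 1, 1, 1, 1, 1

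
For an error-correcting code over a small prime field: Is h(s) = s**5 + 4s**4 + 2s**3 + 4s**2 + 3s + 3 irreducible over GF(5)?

Check for roots in GF(5): h(0) = 3; h(1) = 2; h(2) = 2; h(3) = 4; h(4) = 0 → root.
h(4) = 0, so (s − 4) divides h(s); h is reducible.

No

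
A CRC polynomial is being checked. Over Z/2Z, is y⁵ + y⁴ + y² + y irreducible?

No

Write g(y) = y⁵ + y⁴ + y² + y.
Check for roots in Z/2Z: g(0) = 0 → root; g(1) = 0 → root.
g(0) = 0, so (y) divides g(y); g is reducible.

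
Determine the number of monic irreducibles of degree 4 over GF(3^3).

132678

The number of monic irreducibles of degree 4 over GF(27) is (1/4)·Σ_{d∣4} μ(4/d) 27^d.
Divisors of 4: 1, 2, 4; μ(4/d) for each: 0, -1, 1.
Σ = − 27^2 + 27^4 = 530712.
N = 530712/4 = 132678.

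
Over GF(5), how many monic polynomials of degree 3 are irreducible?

Gauss's count: N_{5}(3) = (1/3) Σ_{d|3} μ(3/d)·5^d.
Divisors of 3: 1, 3; μ(3/d) for each: -1, 1.
Σ = − 5^1 + 5^3 = 120.
N = 120/3 = 40.

40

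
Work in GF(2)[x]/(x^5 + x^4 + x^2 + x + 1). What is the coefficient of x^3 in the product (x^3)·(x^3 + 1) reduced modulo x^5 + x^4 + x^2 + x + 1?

Multiply in GF(2)[x]: (x^3)·(x^3 + 1) = x^6 + x^3.
Reduce using x^5 ≡ x^4 + x^2 + x + 1 (mod x^5 + x^4 + x^2 + x + 1).
Reduced: x^4 + 1.

0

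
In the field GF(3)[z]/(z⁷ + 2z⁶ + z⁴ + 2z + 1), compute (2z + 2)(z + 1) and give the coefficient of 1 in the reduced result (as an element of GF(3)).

Multiply in GF(3)[z]: (2z + 2)·(z + 1) = 2z² + z + 2.
Reduced: 2z² + z + 2.

2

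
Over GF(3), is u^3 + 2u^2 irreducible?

No

Write m(u) = u^3 + 2u^2.
Check for roots in GF(3): m(0) = 0 → root; m(1) = 0 → root; m(2) = 1.
m(0) = 0, so (u) divides m(u); m is reducible.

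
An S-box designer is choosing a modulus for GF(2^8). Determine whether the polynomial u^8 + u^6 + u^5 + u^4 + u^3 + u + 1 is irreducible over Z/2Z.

Yes

Write f(u) = u^8 + u^6 + u^5 + u^4 + u^3 + u + 1.
Check for roots in Z/2Z: f(0) = 1; f(1) = 1.
No roots, so no linear factors.
Monic irreducibles of degree 2 over GF(2): u^2 + u + 1.
None of them divide f (all give nonzero remainder).
Monic irreducibles of degree 3 over GF(2): u^3 + u + 1, u^3 + u^2 + 1.
None of them divide f (all give nonzero remainder).
Monic irreducibles of degree 4 over GF(2): u^4 + u + 1, u^4 + u^3 + 1, u^4 + u^3 + u^2 + u + 1.
None of them divide f (all give nonzero remainder).
No irreducible factor of degree ≤ 4 exists, so f is irreducible over GF(2).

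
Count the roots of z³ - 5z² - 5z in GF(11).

Write g(z) = z³ - 5z² - 5z.
Evaluate at each of the 11 elements of GF(11):
g(0) = 0 → root; g(1) = 2; g(2) = 0 → root; g(3) = 0 → root; g(4) = 8; g(5) = 8; g(6) = 6; g(7) = 8; g(8) = 9; g(9) = 4; g(10) = 10.
Roots: {0, 2, 3}.

3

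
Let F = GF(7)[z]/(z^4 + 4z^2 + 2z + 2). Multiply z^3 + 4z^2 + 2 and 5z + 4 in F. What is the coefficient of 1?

5

Multiply in GF(7)[z]: (z^3 + 4z^2 + 2)·(5z + 4) = 5z^4 + 3z^3 + 2z^2 + 3z + 1.
Reduce using z^4 ≡ 3z^2 + 5z + 5 (mod z^4 + 4z^2 + 2z + 2).
Reduced: 3z^3 + 3z^2 + 5.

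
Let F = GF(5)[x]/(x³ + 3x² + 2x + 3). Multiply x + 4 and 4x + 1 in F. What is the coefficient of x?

2

Multiply in GF(5)[x]: (x + 4)·(4x + 1) = 4x² + 2x + 4.
Reduced: 4x² + 2x + 4.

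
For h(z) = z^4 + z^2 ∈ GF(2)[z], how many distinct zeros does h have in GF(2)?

Evaluate at each of the 2 elements of GF(2):
h(0) = 0 → root; h(1) = 0 → root.
Roots: {0, 1}.

2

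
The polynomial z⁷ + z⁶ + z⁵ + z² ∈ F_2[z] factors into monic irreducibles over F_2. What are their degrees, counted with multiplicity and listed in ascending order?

1, 1, 1, 1, 3

Write h(z) = z⁷ + z⁶ + z⁵ + z².
Roots in F_2: h(0) = 0 → root; h(1) = 0 → root.
Linear factors from roots: (z), (z + 1).
Complete factorization: h(z) = (z)^2·(z + 1)^2·(z³ + z² + 1).
Factor degrees with multiplicity: 1 + 1 + 1 + 1 + 3 = 7.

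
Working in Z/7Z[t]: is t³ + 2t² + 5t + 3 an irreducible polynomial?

No

Write m(t) = t³ + 2t² + 5t + 3.
Check for roots in Z/7Z: m(0) = 3; m(1) = 4; m(2) = 1; m(3) = 0 → root; m(4) = 0 → root; m(5) = 0 → root; m(6) = 6.
m(3) = 0, so (t − 3) divides m(t); m is reducible.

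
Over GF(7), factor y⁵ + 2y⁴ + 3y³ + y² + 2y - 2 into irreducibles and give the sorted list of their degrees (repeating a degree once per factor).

Write f(y) = y⁵ + 2y⁴ + 3y³ + y² + 2y - 2.
Linear factors from roots: (y - 1), (y + 3).
Complete factorization: f(y) = (y - 1)·(y + 3)^2·(y² - 3y + 1).
Factor degrees with multiplicity: 1 + 1 + 1 + 2 = 5.

1, 1, 1, 2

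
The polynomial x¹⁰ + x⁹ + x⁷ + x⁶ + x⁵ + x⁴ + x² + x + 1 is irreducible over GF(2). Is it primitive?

Write f(x) = x¹⁰ + x⁹ + x⁷ + x⁶ + x⁵ + x⁴ + x² + x + 1.
|GF(2^10)^×| = 2^10 − 1 = 1023. Prime factorization: 1023 = 3·11·31.
f is primitive ⇔ x has order 1023 in GF(2)[x]/(f), i.e. x^(1023/q) ≠ 1 for each prime q | 1023.
x^(341) mod f = 1
x^(93) mod f = x⁹ + x⁶ + x⁴ + x³ + x² + x + 1.
x^(33) mod f = x⁹ + x⁴ + x.
Since x^(341) = 1, the order of x divides 341 < 1023; not primitive.

No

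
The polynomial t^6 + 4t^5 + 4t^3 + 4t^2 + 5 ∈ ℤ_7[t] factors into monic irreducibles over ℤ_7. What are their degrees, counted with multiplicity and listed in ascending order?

1, 2, 3

Write h(t) = t^6 + 4t^5 + 4t^3 + 4t^2 + 5.
Linear factors from roots: (t + 5).
Complete factorization: h(t) = (t + 5)·(t^2 + 1)·(t^3 + 6t^2 + 4t + 1).
Factor degrees with multiplicity: 1 + 2 + 3 = 6.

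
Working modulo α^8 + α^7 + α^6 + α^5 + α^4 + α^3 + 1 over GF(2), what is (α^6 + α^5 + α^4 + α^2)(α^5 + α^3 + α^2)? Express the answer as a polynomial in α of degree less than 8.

α^7 + α^6 + α^3 + α

Multiply in GF(2)[α]: (α^6 + α^5 + α^4 + α^2)·(α^5 + α^3 + α^2) = α^11 + α^10 + α^7 + α^6 + α^5 + α^4.
Reduce using α^8 ≡ α^7 + α^6 + α^5 + α^4 + α^3 + 1 (mod α^8 + α^7 + α^6 + α^5 + α^4 + α^3 + 1).
Reduced: α^7 + α^6 + α^3 + α.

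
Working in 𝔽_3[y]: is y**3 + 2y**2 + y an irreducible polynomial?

No

Write m(y) = y**3 + 2y**2 + y.
Check for roots in 𝔽_3: m(0) = 0 → root; m(1) = 1; m(2) = 0 → root.
m(0) = 0, so (y) divides m(y); m is reducible.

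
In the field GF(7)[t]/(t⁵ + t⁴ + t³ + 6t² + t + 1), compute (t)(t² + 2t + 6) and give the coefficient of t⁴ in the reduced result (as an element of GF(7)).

0

Multiply in GF(7)[t]: (t)·(t² + 2t + 6) = t³ + 2t² + 6t.
Reduced: t³ + 2t² + 6t.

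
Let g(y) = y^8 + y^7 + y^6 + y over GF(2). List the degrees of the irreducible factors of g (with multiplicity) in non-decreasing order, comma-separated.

1, 1, 1, 1, 4

Roots in GF(2): g(0) = 0 → root; g(1) = 0 → root.
Linear factors from roots: (y), (y + 1).
Complete factorization: g(y) = (y)·(y + 1)^3·(y^4 + y + 1).
Factor degrees with multiplicity: 1 + 1 + 1 + 1 + 4 = 8.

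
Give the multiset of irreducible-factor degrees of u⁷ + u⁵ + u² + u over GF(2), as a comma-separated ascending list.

Write g(u) = u⁷ + u⁵ + u² + u.
Roots in GF(2): g(0) = 0 → root; g(1) = 0 → root.
Linear factors from roots: (u), (u + 1).
Complete factorization: g(u) = (u)·(u + 1)·(u² + u + 1)·(u³ + u + 1).
Factor degrees with multiplicity: 1 + 1 + 2 + 3 = 7.

1, 1, 2, 3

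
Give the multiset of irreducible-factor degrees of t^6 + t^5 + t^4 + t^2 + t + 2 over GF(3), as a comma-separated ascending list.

Write g(t) = t^6 + t^5 + t^4 + t^2 + t + 2.
Roots in GF(3): g(0) = 2; g(1) = 1; g(2) = 0 → root.
Linear factors from roots: (t + 1).
Complete factorization: g(t) = (t + 1)^3·(t^3 + t^2 + t + 2).
Factor degrees with multiplicity: 1 + 1 + 1 + 3 = 6.

1, 1, 1, 3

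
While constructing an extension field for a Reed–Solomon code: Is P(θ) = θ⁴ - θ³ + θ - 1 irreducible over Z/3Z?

No

Check for roots in Z/3Z: P(0) = 2; P(1) = 0 → root; P(2) = 0 → root.
P(1) = 0, so (θ − 1) divides P(θ); P is reducible.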